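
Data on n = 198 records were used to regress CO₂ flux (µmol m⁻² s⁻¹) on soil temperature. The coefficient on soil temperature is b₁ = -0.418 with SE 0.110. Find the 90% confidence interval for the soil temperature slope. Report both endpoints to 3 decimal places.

(-0.600, -0.236)

df = n − 2 = 198 − 2 = 196.
t* = t_{0.05, 196} = 1.652665.
Margin = t* × SE = 1.652665 × 0.110 = 0.18179.
CI: -0.418 ± 0.18179 → (-0.600, -0.236).
With 90% confidence, each one-unit increase in soil temperature is associated with a change of between -0.600 and -0.236 µmol m⁻² s⁻¹ in CO₂ flux.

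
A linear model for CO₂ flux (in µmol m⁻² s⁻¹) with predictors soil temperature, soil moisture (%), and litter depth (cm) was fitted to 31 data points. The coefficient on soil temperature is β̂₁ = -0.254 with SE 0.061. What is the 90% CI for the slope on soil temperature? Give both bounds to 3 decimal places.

df = n − k − 1 = 31 − 3 − 1 = 27.
t* = t_{0.05, 27} = 1.703288.
Margin = t* × SE = 1.703288 × 0.061 = 0.10390.
CI: -0.254 ± 0.10390 → (-0.358, -0.150).
With 90% confidence, each one-unit increase in soil temperature is associated with a change of between -0.358 and -0.150 µmol m⁻² s⁻¹ in CO₂ flux, holding the other predictors fixed.

(-0.358, -0.150)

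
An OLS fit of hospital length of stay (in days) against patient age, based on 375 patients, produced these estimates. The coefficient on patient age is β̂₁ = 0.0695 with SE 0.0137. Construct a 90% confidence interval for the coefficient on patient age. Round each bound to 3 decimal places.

(0.047, 0.092)

df = n − 2 = 375 − 2 = 373.
t* = t_{0.05, 373} = 1.648949.
Margin = t* × SE = 1.648949 × 0.0137 = 0.02259.
CI: 0.0695 ± 0.02259 → (0.047, 0.092).
With 90% confidence, each one-unit increase in patient age is associated with a change of between 0.047 and 0.092 days in hospital length of stay.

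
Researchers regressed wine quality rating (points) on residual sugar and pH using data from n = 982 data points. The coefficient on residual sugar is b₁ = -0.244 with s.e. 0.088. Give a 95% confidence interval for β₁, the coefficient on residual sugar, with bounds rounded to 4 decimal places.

(-0.4167, -0.0713)

df = n − k − 1 = 982 − 2 − 1 = 979.
t* = t_{0.025, 979} = 1.96239.
Margin = t* × SE = 1.96239 × 0.088 = 0.172690.
CI: -0.244 ± 0.172690 → (-0.4167, -0.0713).
With 95% confidence, each one-unit increase in residual sugar is associated with a change of between -0.4167 and -0.0713 points in wine quality rating, holding the other predictors fixed.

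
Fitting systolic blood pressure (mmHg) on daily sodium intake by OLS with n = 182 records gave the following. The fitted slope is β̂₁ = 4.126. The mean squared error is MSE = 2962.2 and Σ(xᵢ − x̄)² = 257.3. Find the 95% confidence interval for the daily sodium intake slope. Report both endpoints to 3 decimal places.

SE(β̂₁) = √(MSE/Sₓₓ) = √(2962.2/257.3) = 3.39303.
df = n − 2 = 180.
t* = t_{0.025, 180} = 1.973231.
Margin = t* × SE = 1.973231 × 3.39303 = 6.69523.
CI: 4.126 ± 6.69523 → (-2.569, 10.821).
With 95% confidence, each one-unit increase in daily sodium intake is associated with a change of between -2.569 and 10.821 mmHg in systolic blood pressure.

(-2.569, 10.821)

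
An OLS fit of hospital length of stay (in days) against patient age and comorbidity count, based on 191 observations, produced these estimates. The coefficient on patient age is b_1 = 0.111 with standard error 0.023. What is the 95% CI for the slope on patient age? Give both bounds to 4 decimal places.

df = n − k − 1 = 191 − 2 − 1 = 188.
t* = t_{0.025, 188} = 1.972663.
Margin = t* × SE = 1.972663 × 0.023 = 0.045371.
CI: 0.111 ± 0.045371 → (0.0656, 0.1564).
With 95% confidence, each one-unit increase in patient age is associated with a change of between 0.0656 and 0.1564 days in hospital length of stay, holding the other predictors fixed.

(0.0656, 0.1564)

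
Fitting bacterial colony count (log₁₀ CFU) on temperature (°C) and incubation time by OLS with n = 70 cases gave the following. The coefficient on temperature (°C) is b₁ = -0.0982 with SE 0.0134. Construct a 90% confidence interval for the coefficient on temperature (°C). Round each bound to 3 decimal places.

df = n − k − 1 = 70 − 2 − 1 = 67.
t* = t_{0.05, 67} = 1.667916.
Margin = t* × SE = 1.667916 × 0.0134 = 0.02235.
CI: -0.0982 ± 0.02235 → (-0.121, -0.076).
With 90% confidence, each one-unit increase in temperature (°C) is associated with a change of between -0.121 and -0.076 log₁₀ CFU in bacterial colony count, holding the other predictors fixed.

(-0.121, -0.076)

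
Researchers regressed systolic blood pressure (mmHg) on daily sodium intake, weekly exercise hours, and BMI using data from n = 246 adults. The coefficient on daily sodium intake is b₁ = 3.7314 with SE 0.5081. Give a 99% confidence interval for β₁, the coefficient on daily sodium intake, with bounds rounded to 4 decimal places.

df = n − k − 1 = 246 − 3 − 1 = 242.
t* = t_{0.005, 242} = 2.596297.
Margin = t* × SE = 2.596297 × 0.5081 = 1.319179.
CI: 3.7314 ± 1.319179 → (2.4122, 5.0506).
With 99% confidence, each one-unit increase in daily sodium intake is associated with a change of between 2.4122 and 5.0506 mmHg in systolic blood pressure, holding the other predictors fixed.

(2.4122, 5.0506)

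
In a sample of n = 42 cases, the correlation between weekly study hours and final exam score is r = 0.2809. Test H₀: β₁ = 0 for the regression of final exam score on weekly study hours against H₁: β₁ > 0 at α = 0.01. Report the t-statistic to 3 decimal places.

t = r·√(n − 2)/√(1 − r²) = 0.2809·√40/√0.921095 = 1.851.
df = n − 2 = 40.
One-sided p ≈ 0.0358, which is ≥ 0.01, so fail to reject H₀.
The data do not give significant evidence of a linear association between weekly study hours and final exam score.

t = 1.851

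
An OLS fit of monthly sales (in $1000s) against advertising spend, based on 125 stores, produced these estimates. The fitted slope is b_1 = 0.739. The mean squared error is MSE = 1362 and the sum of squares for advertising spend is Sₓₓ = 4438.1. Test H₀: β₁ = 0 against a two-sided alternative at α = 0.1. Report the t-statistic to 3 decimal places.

t = 1.334

SE(b_1) = √(MSE/Sₓₓ) = √(1362/4438.1) = 0.553975.
t = 0.739 / 0.553975 = 1.334.
df = n − 2 = 123.
Two-sided p ≈ 0.1847, which is ≥ 0.1, so fail to reject H₀.
The data do not give significant evidence of an association between advertising spend and monthly sales.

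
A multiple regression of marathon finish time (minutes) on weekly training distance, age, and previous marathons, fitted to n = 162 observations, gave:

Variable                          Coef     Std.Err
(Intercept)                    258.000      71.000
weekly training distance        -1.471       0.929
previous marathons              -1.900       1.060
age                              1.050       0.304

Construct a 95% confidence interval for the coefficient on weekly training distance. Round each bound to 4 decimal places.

(-3.3059, 0.3639)

Read off: b = -1.471, SE = 0.929 for weekly training distance.
df = n − k − 1 = 162 − 3 − 1 = 158.
t* = t_{0.025, 158} = 1.975092.
Margin = t* × SE = 1.975092 × 0.929 = 1.834861.
CI: -1.471 ± 1.834861 → (-3.3059, 0.3639).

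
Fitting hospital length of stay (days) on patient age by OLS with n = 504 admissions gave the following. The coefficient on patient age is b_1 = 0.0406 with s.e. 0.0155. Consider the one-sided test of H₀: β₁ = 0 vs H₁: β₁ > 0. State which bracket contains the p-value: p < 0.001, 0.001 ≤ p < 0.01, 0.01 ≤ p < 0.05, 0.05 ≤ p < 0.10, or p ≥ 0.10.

t = 0.0406 / 0.0155 = 2.619.
df = n − 2 = 504 − 2 = 502.
One-sided p = P(T_{502} > t) ≈ 0.0045.
So 0.001 ≤ p < 0.01.

0.001 ≤ p < 0.01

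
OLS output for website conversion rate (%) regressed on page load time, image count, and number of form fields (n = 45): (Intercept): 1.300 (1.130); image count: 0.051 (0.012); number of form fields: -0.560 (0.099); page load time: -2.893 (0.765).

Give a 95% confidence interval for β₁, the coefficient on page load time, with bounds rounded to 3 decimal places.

Read off: b = -2.893, SE = 0.765 for page load time.
df = n − k − 1 = 45 − 3 − 1 = 41.
t* = t_{0.025, 41} = 2.019541.
Margin = t* × SE = 2.019541 × 0.765 = 1.54495.
CI: -2.893 ± 1.54495 → (-4.438, -1.348).

(-4.438, -1.348)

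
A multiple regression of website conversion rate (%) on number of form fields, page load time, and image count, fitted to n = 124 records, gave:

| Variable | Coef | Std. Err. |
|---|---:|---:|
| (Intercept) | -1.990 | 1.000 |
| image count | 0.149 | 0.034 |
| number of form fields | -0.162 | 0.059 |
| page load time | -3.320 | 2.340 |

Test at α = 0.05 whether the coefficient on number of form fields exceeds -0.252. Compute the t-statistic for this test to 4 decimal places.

t = 1.5254

Read off: b = -0.162, SE = 0.059 for number of form fields.
H₀: β₁ = -0.252 vs H₁: β₁ > -0.252.
t = (-0.162 − (-0.252)) / 0.059 = 1.5254.
df = n − k − 1 = 124 − 3 − 1 = 120.
One-sided p ≈ 0.0649, which is ≥ 0.05, so fail to reject H₀.
The data do not give significant evidence that the true slope on number of form fields exceeds -0.252 % per unit, holding the other predictors fixed.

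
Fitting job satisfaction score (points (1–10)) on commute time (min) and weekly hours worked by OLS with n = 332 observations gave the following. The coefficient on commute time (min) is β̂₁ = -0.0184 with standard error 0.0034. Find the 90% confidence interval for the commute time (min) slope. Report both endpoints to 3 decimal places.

(-0.024, -0.013)

df = n − k − 1 = 332 − 2 − 1 = 329.
t* = t_{0.05, 329} = 1.649498.
Margin = t* × SE = 1.649498 × 0.0034 = 0.00561.
CI: -0.0184 ± 0.00561 → (-0.024, -0.013).
With 90% confidence, each one-unit increase in commute time (min) is associated with a change of between -0.024 and -0.013 points (1–10) in job satisfaction score, holding the other predictors fixed.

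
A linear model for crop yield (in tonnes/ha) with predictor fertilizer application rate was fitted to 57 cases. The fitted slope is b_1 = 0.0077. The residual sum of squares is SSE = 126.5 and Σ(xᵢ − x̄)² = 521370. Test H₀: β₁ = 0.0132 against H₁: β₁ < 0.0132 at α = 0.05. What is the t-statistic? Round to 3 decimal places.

MSE = SSE/(n − 2) = 126.5/55 = 2.3.
SE(b_1) = √(MSE/Sₓₓ) = √(2.3/521370) = 0.00210035.
t = (0.0077 − 0.0132) / 0.00210035 = -2.619.
df = n − 2 = 55.
One-sided p ≈ 0.0057, which is < 0.05, so reject H₀.
There is evidence that the true slope on fertilizer application rate is below 0.0132 tonnes/ha per unit.

t = -2.619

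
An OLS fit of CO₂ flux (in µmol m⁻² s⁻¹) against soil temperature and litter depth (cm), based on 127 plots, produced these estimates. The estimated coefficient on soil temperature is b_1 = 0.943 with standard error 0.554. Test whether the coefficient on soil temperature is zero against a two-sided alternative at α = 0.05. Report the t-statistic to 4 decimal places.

H₀: β₁ = 0 vs H₁: β₁ ≠ 0.
t = (b_1 − β₁⁰)/SE = 0.943 / 0.554 = 1.7022.
df = n − k − 1 = 127 − 2 − 1 = 124.
Two-sided p ≈ 0.0912, which is ≥ 0.05, so fail to reject H₀.
The data do not give significant evidence of an association between soil temperature and CO₂ flux, after adjusting for the other predictors.

t = 1.7022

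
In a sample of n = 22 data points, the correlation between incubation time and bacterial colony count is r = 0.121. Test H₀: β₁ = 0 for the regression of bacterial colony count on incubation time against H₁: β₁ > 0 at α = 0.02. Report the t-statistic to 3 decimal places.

t = r·√(n − 2)/√(1 − r²) = 0.121·√20/√0.985359 = 0.545.
df = n − 2 = 20.
One-sided p ≈ 0.2958, which is ≥ 0.02, so fail to reject H₀.
The data do not give significant evidence of a linear association between incubation time and bacterial colony count.

t = 0.545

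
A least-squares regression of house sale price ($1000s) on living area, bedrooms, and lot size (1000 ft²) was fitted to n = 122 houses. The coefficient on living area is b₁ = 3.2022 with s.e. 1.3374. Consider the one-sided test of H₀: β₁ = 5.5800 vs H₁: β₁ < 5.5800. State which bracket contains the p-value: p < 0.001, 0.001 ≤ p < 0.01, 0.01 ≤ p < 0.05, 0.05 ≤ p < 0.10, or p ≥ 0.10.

t = (3.2022 − 5.5800) / 1.3374 = -1.778.
df = n − k − 1 = 122 − 3 − 1 = 118.
One-sided p = P(T_{118} < t) ≈ 0.0390.
So 0.01 ≤ p < 0.05.

0.01 ≤ p < 0.05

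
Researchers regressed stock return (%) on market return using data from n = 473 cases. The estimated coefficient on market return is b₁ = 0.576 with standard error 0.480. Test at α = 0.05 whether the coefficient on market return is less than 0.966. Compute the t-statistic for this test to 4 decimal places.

t = -0.8125

H₀: β₁ = 0.966 vs H₁: β₁ < 0.966.
t = (b₁ − β₁⁰)/SE = (0.576 − 0.966) / 0.480 = -0.8125.
df = n − 2 = 473 − 2 = 471.
One-sided p ≈ 0.2085, which is ≥ 0.05, so fail to reject H₀.
The data do not give significant evidence that the true slope on market return is below 0.966 % per unit.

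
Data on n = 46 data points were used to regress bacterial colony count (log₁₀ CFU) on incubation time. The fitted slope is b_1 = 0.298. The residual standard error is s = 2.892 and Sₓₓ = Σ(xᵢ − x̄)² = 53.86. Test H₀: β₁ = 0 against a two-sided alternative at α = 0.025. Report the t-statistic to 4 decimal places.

t = 0.7562

SE(b_1) = s/√Sₓₓ = 2.892/√53.86 = 0.394063.
t = 0.298 / 0.394063 = 0.7562.
df = n − 2 = 44.
Two-sided p ≈ 0.4535, which is ≥ 0.025, so fail to reject H₀.
The data do not give significant evidence of an association between incubation time and bacterial colony count.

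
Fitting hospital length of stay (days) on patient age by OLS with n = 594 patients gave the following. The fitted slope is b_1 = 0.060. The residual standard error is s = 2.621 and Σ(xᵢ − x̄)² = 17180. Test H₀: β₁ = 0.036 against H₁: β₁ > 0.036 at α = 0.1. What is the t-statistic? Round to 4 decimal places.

SE(b_1) = s/√Sₓₓ = 2.621/√17180 = 0.0199966.
t = (0.060 − 0.036) / 0.0199966 = 1.2002.
df = n − 2 = 592.
One-sided p ≈ 0.1153, which is ≥ 0.1, so fail to reject H₀.
The data do not give significant evidence that the true slope on patient age exceeds 0.036 days per unit.

t = 1.2002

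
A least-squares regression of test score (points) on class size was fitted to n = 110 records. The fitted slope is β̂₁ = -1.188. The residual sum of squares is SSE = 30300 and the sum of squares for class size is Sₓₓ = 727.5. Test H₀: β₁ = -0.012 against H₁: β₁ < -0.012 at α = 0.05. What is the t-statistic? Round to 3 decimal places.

MSE = SSE/(n − 2) = 30300/108 = 280.556.
SE(β̂₁) = √(MSE/Sₓₓ) = √(280.556/727.5) = 0.621002.
t = (-1.188 − (-0.012)) / 0.621002 = -1.894.
df = n − 2 = 108.
One-sided p ≈ 0.0305, which is < 0.05, so reject H₀.
There is evidence that the true slope on class size is below -0.012 points per unit.

t = -1.894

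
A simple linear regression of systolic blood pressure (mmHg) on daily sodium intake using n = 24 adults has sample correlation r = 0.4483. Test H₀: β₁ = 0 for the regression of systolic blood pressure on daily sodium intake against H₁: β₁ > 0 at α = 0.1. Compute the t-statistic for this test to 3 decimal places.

t = r·√(n − 2)/√(1 − r²) = 0.4483·√22/√0.799027 = 2.352.
df = n − 2 = 22.
One-sided p ≈ 0.0140, which is < 0.1, so reject H₀.
There is evidence of a linear association between daily sodium intake and systolic blood pressure.

t = 2.352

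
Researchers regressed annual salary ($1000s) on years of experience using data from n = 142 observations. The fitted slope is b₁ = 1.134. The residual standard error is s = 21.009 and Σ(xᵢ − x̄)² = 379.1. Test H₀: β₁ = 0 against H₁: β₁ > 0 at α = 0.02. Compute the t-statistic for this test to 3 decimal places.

t = 1.051

SE(b₁) = s/√Sₓₓ = 21.009/√379.1 = 1.07902.
t = 1.134 / 1.07902 = 1.051.
df = n − 2 = 140.
One-sided p ≈ 0.1475, which is ≥ 0.02, so fail to reject H₀.
The data do not give significant evidence that the true slope on years of experience is positive.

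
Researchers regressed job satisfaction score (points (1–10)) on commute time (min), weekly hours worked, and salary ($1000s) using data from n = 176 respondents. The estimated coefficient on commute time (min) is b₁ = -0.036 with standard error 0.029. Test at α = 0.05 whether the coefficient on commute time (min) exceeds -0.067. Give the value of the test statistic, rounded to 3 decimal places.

t = 1.069

H₀: β₁ = -0.067 vs H₁: β₁ > -0.067.
t = (b₁ − β₁⁰)/SE = (-0.036 − (-0.067)) / 0.029 = 1.069.
df = n − k − 1 = 176 − 3 − 1 = 172.
One-sided p ≈ 0.1433, which is ≥ 0.05, so fail to reject H₀.
The data do not give significant evidence that the true slope on commute time (min) exceeds -0.067 points (1–10) per unit, holding the other predictors fixed.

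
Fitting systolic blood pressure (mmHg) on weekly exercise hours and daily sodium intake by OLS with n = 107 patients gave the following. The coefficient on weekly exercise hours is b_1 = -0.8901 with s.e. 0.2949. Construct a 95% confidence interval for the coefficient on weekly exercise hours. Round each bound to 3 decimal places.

df = n − k − 1 = 107 − 2 − 1 = 104.
t* = t_{0.025, 104} = 1.983038.
Margin = t* × SE = 1.983038 × 0.2949 = 0.58480.
CI: -0.8901 ± 0.58480 → (-1.475, -0.305).
With 95% confidence, each one-unit increase in weekly exercise hours is associated with a change of between -1.475 and -0.305 mmHg in systolic blood pressure, holding the other predictors fixed.

(-1.475, -0.305)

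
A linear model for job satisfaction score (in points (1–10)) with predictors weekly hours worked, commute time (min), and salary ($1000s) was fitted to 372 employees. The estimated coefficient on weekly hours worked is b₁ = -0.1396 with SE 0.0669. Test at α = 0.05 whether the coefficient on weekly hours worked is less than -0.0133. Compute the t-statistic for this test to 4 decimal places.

t = -1.8879

H₀: β₁ = -0.0133 vs H₁: β₁ < -0.0133.
t = (b₁ − β₁⁰)/SE = (-0.1396 − (-0.0133)) / 0.0669 = -1.8879.
df = n − k − 1 = 372 − 3 − 1 = 368.
One-sided p ≈ 0.0299, which is < 0.05, so reject H₀.
There is evidence that the true slope on weekly hours worked is below -0.0133 points (1–10) per unit, holding the other predictors fixed.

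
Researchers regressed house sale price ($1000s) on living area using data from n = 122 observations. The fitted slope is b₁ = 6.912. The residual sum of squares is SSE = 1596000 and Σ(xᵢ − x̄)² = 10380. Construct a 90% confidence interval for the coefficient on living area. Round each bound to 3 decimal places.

MSE = SSE/(n − 2) = 1596000/120 = 13300.
SE(b₁) = √(MSE/Sₓₓ) = √(13300/10380) = 1.13195.
df = n − 2 = 120.
t* = t_{0.05, 120} = 1.657651.
Margin = t* × SE = 1.657651 × 1.13195 = 1.87638.
CI: 6.912 ± 1.87638 → (5.036, 8.788).
With 90% confidence, each one-unit increase in living area is associated with a change of between 5.036 and 8.788 $1000s in house sale price.

(5.036, 8.788)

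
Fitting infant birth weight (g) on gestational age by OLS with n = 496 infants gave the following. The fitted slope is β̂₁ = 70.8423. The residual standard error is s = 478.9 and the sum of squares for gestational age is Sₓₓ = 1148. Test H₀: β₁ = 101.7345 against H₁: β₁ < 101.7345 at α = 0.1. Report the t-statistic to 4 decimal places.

t = -2.1856

SE(β̂₁) = s/√Sₓₓ = 478.9/√1148 = 14.1343.
t = (70.8423 − 101.7345) / 14.1343 = -2.1856.
df = n − 2 = 494.
One-sided p ≈ 0.0147, which is < 0.1, so reject H₀.
There is evidence that the true slope on gestational age is below 101.7345 g per unit.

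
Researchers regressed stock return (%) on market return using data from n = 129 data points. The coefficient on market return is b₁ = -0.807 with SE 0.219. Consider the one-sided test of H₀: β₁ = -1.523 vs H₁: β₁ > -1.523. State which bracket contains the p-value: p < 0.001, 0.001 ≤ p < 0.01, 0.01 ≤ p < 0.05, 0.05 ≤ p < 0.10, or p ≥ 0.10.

p < 0.001

t = (-0.807 − (-1.523)) / 0.219 = 3.269.
df = n − 2 = 129 − 2 = 127.
One-sided p = P(T_{127} > t) ≈ 0.0007.
So p < 0.001.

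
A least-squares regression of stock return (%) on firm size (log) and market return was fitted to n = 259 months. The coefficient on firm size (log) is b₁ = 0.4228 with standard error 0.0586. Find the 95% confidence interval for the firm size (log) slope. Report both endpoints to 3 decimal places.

(0.307, 0.538)

df = n − k − 1 = 259 − 2 − 1 = 256.
t* = t_{0.025, 256} = 1.969274.
Margin = t* × SE = 1.969274 × 0.0586 = 0.11540.
CI: 0.4228 ± 0.11540 → (0.307, 0.538).
With 95% confidence, each one-unit increase in firm size (log) is associated with a change of between 0.307 and 0.538 % in stock return, holding the other predictors fixed.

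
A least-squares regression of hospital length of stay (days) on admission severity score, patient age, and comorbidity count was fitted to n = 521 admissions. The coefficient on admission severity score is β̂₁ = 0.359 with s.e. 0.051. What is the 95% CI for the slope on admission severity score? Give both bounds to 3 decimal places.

(0.259, 0.459)

df = n − k − 1 = 521 − 3 − 1 = 517.
t* = t_{0.025, 517} = 1.964563.
Margin = t* × SE = 1.964563 × 0.051 = 0.10019.
CI: 0.359 ± 0.10019 → (0.259, 0.459).
With 95% confidence, each one-unit increase in admission severity score is associated with a change of between 0.259 and 0.459 days in hospital length of stay, holding the other predictors fixed.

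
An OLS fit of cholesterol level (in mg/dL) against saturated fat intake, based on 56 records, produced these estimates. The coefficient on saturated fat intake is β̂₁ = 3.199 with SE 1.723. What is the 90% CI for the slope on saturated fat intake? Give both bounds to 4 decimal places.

(0.3154, 6.0826)

df = n − 2 = 56 − 2 = 54.
t* = t_{0.05, 54} = 1.673565.
Margin = t* × SE = 1.673565 × 1.723 = 2.883552.
CI: 3.199 ± 2.883552 → (0.3154, 6.0826).
With 90% confidence, each one-unit increase in saturated fat intake is associated with a change of between 0.3154 and 6.0826 mg/dL in cholesterol level.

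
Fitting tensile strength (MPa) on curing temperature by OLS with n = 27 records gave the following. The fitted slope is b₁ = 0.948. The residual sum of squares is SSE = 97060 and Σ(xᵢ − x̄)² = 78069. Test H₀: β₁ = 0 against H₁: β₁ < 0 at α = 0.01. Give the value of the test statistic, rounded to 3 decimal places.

t = 4.251

MSE = SSE/(n − 2) = 97060/25 = 3882.4.
SE(b₁) = √(MSE/Sₓₓ) = √(3882.4/78069) = 0.223003.
t = 0.948 / 0.223003 = 4.251.
df = n − 2 = 25.
One-sided p ≈ 0.9999, which is ≥ 0.01, so fail to reject H₀.
The data do not give significant evidence that the true slope on curing temperature is negative.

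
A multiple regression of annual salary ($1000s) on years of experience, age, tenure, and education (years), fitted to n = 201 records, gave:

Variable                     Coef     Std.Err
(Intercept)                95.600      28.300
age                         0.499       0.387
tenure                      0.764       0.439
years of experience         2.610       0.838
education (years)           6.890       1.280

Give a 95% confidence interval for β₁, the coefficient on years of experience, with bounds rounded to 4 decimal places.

Read off: b = 2.610, SE = 0.838 for years of experience.
df = n − k − 1 = 201 − 4 − 1 = 196.
t* = t_{0.025, 196} = 1.972141.
Margin = t* × SE = 1.972141 × 0.838 = 1.652654.
CI: 2.610 ± 1.652654 → (0.9573, 4.2627).

(0.9573, 4.2627)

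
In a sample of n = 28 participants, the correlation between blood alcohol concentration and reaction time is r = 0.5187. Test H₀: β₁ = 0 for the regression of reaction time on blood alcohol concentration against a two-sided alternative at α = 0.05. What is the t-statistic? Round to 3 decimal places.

t = 3.094

t = r·√(n − 2)/√(1 − r²) = 0.5187·√26/√0.73095 = 3.094.
df = n − 2 = 26.
Two-sided p ≈ 0.0047, which is < 0.05, so reject H₀.
There is evidence of a linear association between blood alcohol concentration and reaction time.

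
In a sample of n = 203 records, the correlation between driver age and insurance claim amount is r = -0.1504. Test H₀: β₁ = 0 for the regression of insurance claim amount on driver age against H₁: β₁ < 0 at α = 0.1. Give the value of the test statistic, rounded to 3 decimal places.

t = r·√(n − 2)/√(1 − r²) = -0.1504·√201/√0.97738 = -2.157.
df = n − 2 = 201.
One-sided p ≈ 0.0161, which is < 0.1, so reject H₀.
There is evidence of a linear association between driver age and insurance claim amount.

t = -2.157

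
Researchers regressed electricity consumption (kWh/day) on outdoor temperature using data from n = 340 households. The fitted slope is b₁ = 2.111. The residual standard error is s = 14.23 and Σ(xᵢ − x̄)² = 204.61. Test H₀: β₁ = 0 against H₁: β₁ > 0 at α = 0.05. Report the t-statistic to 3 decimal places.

SE(b₁) = s/√Sₓₓ = 14.23/√204.61 = 0.994813.
t = 2.111 / 0.994813 = 2.122.
df = n − 2 = 338.
One-sided p ≈ 0.0173, which is < 0.05, so reject H₀.
There is evidence that the true slope on outdoor temperature is positive.

t = 2.122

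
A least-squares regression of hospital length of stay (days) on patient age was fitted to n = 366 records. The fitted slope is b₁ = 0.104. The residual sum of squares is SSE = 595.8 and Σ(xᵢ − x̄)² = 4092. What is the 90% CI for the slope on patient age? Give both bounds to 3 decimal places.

(0.071, 0.137)

MSE = SSE/(n − 2) = 595.8/364 = 1.63681.
SE(b₁) = √(MSE/Sₓₓ) = √(1.63681/4092) = 0.0200001.
df = n − 2 = 364.
t* = t_{0.05, 364} = 1.649051.
Margin = t* × SE = 1.649051 × 0.0200001 = 0.03298.
CI: 0.104 ± 0.03298 → (0.071, 0.137).
With 90% confidence, each one-unit increase in patient age is associated with a change of between 0.071 and 0.137 days in hospital length of stay.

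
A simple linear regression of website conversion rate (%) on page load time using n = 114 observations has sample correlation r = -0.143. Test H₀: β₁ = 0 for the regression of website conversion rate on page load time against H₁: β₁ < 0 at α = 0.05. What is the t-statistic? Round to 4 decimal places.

t = -1.5291

t = r·√(n − 2)/√(1 − r²) = -0.143·√112/√0.979551 = -1.5291.
df = n − 2 = 112.
One-sided p ≈ 0.0645, which is ≥ 0.05, so fail to reject H₀.
The data do not give significant evidence of a linear association between page load time and website conversion rate.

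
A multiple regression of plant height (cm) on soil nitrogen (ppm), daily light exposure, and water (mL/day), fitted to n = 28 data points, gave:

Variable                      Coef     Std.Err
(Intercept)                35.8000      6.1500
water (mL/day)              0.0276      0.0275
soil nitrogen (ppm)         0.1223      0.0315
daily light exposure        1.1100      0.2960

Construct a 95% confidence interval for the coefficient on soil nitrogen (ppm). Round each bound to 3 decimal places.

(0.057, 0.187)

Read off: b = 0.1223, SE = 0.0315 for soil nitrogen (ppm).
df = n − k − 1 = 28 − 3 − 1 = 24.
t* = t_{0.025, 24} = 2.063899.
Margin = t* × SE = 2.063899 × 0.0315 = 0.06501.
CI: 0.1223 ± 0.06501 → (0.057, 0.187).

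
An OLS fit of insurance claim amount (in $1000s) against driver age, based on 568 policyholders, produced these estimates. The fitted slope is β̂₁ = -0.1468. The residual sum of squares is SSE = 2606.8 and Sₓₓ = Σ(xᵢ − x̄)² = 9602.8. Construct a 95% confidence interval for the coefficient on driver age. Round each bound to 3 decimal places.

(-0.190, -0.104)

MSE = SSE/(n − 2) = 2606.8/566 = 4.60565.
SE(β̂₁) = √(MSE/Sₓₓ) = √(4.60565/9602.8) = 0.0219001.
df = n − 2 = 566.
t* = t_{0.025, 566} = 1.964164.
Margin = t* × SE = 1.964164 × 0.0219001 = 0.04302.
CI: -0.1468 ± 0.04302 → (-0.190, -0.104).
With 95% confidence, each one-unit increase in driver age is associated with a change of between -0.190 and -0.104 $1000s in insurance claim amount.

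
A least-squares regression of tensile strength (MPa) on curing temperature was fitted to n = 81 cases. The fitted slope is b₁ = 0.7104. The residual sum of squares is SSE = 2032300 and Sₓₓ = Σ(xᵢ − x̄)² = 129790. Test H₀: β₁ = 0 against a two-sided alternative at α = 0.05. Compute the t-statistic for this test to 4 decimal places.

t = 1.5957

MSE = SSE/(n − 2) = 2032300/79 = 25725.3.
SE(b₁) = √(MSE/Sₓₓ) = √(25725.3/129790) = 0.445205.
t = 0.7104 / 0.445205 = 1.5957.
df = n − 2 = 79.
Two-sided p ≈ 0.1146, which is ≥ 0.05, so fail to reject H₀.
The data do not give significant evidence of an association between curing temperature and tensile strength.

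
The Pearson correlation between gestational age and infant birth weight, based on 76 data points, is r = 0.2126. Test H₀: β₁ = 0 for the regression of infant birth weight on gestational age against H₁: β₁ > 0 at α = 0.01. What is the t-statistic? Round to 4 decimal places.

t = r·√(n − 2)/√(1 − r²) = 0.2126·√74/√0.954801 = 1.8716.
df = n − 2 = 74.
One-sided p ≈ 0.0326, which is ≥ 0.01, so fail to reject H₀.
The data do not give significant evidence of a linear association between gestational age and infant birth weight.

t = 1.8716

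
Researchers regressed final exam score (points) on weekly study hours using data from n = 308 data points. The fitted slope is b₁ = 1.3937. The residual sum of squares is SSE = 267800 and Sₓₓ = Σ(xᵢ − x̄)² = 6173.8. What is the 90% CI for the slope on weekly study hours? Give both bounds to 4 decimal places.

(0.7725, 2.0149)

MSE = SSE/(n − 2) = 267800/306 = 875.163.
SE(b₁) = √(MSE/Sₓₓ) = √(875.163/6173.8) = 0.376503.
df = n − 2 = 306.
t* = t_{0.05, 306} = 1.649848.
Margin = t* × SE = 1.649848 × 0.376503 = 0.621173.
CI: 1.3937 ± 0.621173 → (0.7725, 2.0149).
With 90% confidence, each one-unit increase in weekly study hours is associated with a change of between 0.7725 and 2.0149 points in final exam score.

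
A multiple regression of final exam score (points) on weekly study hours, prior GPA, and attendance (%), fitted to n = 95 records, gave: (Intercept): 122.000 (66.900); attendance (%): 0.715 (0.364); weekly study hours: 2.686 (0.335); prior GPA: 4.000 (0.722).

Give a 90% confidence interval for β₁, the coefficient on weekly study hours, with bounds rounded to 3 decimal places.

(2.129, 3.243)

Read off: b = 2.686, SE = 0.335 for weekly study hours.
df = n − k − 1 = 95 − 3 − 1 = 91.
t* = t_{0.05, 91} = 1.661771.
Margin = t* × SE = 1.661771 × 0.335 = 0.55669.
CI: 2.686 ± 0.55669 → (2.129, 3.243).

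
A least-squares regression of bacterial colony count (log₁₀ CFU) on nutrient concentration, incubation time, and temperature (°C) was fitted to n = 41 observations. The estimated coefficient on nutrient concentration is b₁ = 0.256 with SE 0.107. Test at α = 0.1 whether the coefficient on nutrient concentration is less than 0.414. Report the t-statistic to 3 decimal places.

H₀: β₁ = 0.414 vs H₁: β₁ < 0.414.
t = (b₁ − β₁⁰)/SE = (0.256 − 0.414) / 0.107 = -1.477.
df = n − k − 1 = 41 − 3 − 1 = 37.
One-sided p ≈ 0.0741, which is < 0.1, so reject H₀.
There is evidence that the true slope on nutrient concentration is below 0.414 log₁₀ CFU per unit, holding the other predictors fixed.

t = -1.477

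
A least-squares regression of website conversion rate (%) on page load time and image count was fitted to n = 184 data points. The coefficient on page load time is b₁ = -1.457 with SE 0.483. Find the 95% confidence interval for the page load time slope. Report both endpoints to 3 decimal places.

df = n − k − 1 = 184 − 2 − 1 = 181.
t* = t_{0.025, 181} = 1.973157.
Margin = t* × SE = 1.973157 × 0.483 = 0.95303.
CI: -1.457 ± 0.95303 → (-2.410, -0.504).
With 95% confidence, each one-unit increase in page load time is associated with a change of between -2.410 and -0.504 % in website conversion rate, holding the other predictors fixed.

(-2.410, -0.504)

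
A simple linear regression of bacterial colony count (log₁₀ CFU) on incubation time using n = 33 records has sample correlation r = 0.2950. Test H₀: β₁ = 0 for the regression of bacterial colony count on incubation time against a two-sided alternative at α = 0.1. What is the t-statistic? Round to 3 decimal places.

t = r·√(n − 2)/√(1 − r²) = 0.2950·√31/√0.912975 = 1.719.
df = n − 2 = 31.
Two-sided p ≈ 0.0956, which is < 0.1, so reject H₀.
There is evidence of a linear association between incubation time and bacterial colony count.

t = 1.719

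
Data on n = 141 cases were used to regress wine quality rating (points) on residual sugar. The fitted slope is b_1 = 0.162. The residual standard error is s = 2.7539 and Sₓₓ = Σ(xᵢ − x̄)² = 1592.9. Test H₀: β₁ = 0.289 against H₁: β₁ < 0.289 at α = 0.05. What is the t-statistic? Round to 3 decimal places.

SE(b_1) = s/√Sₓₓ = 2.7539/√1592.9 = 0.0690008.
t = (0.162 − 0.289) / 0.0690008 = -1.841.
df = n − 2 = 139.
One-sided p ≈ 0.0339, which is < 0.05, so reject H₀.
There is evidence that the true slope on residual sugar is below 0.289 points per unit.

t = -1.841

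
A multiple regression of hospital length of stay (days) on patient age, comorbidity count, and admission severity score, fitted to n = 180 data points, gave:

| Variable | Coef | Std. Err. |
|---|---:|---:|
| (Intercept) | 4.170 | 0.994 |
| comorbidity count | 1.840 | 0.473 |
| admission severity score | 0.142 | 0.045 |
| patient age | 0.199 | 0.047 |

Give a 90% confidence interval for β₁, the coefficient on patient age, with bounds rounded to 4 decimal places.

Read off: b = 0.199, SE = 0.047 for patient age.
df = n − k − 1 = 180 − 3 − 1 = 176.
t* = t_{0.05, 176} = 1.653557.
Margin = t* × SE = 1.653557 × 0.047 = 0.077717.
CI: 0.199 ± 0.077717 → (0.1213, 0.2767).

(0.1213, 0.2767)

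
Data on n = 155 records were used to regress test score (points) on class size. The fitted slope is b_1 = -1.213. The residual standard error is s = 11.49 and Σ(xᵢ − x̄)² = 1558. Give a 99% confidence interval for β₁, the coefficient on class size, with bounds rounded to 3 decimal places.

SE(b_1) = s/√Sₓₓ = 11.49/√1558 = 0.291096.
df = n − 2 = 153.
t* = t_{0.005, 153} = 2.608344.
Margin = t* × SE = 2.608344 × 0.291096 = 0.75928.
CI: -1.213 ± 0.75928 → (-1.972, -0.454).
With 99% confidence, each one-unit increase in class size is associated with a change of between -1.972 and -0.454 points in test score.

(-1.972, -0.454)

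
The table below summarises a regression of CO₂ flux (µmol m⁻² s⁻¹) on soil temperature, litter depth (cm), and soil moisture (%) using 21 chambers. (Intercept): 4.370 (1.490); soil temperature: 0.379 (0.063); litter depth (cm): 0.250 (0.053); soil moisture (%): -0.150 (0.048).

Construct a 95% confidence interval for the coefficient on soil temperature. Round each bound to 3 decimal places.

(0.246, 0.512)

Read off: b = 0.379, SE = 0.063 for soil temperature.
df = n − k − 1 = 21 − 3 − 1 = 17.
t* = t_{0.025, 17} = 2.109816.
Margin = t* × SE = 2.109816 × 0.063 = 0.13292.
CI: 0.379 ± 0.13292 → (0.246, 0.512).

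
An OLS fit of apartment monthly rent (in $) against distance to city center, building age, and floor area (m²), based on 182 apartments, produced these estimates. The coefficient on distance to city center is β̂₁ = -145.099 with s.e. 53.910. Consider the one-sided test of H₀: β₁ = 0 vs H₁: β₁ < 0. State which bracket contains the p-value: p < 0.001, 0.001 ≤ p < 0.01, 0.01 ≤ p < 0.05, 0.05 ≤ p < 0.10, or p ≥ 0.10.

t = -145.099 / 53.910 = -2.692.
df = n − k − 1 = 182 − 3 − 1 = 178.
One-sided p = P(T_{178} < t) ≈ 0.0039.
So 0.001 ≤ p < 0.01.

0.001 ≤ p < 0.01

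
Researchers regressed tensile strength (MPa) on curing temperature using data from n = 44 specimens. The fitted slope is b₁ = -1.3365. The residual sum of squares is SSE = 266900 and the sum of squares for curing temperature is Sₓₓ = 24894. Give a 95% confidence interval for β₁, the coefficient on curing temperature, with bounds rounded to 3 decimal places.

MSE = SSE/(n − 2) = 266900/42 = 6354.76.
SE(b₁) = √(MSE/Sₓₓ) = √(6354.76/24894) = 0.505245.
df = n − 2 = 42.
t* = t_{0.025, 42} = 2.018082.
Margin = t* × SE = 2.018082 × 0.505245 = 1.01963.
CI: -1.3365 ± 1.01963 → (-2.356, -0.317).
With 95% confidence, each one-unit increase in curing temperature is associated with a change of between -2.356 and -0.317 MPa in tensile strength.

(-2.356, -0.317)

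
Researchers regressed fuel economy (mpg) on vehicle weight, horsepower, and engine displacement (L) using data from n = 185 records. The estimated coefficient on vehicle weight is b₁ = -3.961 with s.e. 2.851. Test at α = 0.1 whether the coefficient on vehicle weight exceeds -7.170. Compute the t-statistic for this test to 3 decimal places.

H₀: β₁ = -7.170 vs H₁: β₁ > -7.170.
t = (b₁ − β₁⁰)/SE = (-3.961 − (-7.170)) / 2.851 = 1.126.
df = n − k − 1 = 185 − 3 − 1 = 181.
One-sided p ≈ 0.1309, which is ≥ 0.1, so fail to reject H₀.
The data do not give significant evidence that the true slope on vehicle weight exceeds -7.170 mpg per unit, holding the other predictors fixed.

t = 1.126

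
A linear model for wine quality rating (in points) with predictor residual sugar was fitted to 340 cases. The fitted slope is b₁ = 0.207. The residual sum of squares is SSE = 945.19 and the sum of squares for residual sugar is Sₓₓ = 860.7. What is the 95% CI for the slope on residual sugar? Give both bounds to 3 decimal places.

(0.095, 0.319)

MSE = SSE/(n − 2) = 945.19/338 = 2.79642.
SE(b₁) = √(MSE/Sₓₓ) = √(2.79642/860.7) = 0.0570001.
df = n − 2 = 338.
t* = t_{0.025, 338} = 1.967007.
Margin = t* × SE = 1.967007 × 0.0570001 = 0.11212.
CI: 0.207 ± 0.11212 → (0.095, 0.319).
With 95% confidence, each one-unit increase in residual sugar is associated with a change of between 0.095 and 0.319 points in wine quality rating.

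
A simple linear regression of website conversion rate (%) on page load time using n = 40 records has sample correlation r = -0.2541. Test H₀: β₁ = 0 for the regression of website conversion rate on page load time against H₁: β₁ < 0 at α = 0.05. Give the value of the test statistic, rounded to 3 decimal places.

t = -1.620

t = r·√(n − 2)/√(1 − r²) = -0.2541·√38/√0.935433 = -1.620.
df = n − 2 = 38.
One-sided p ≈ 0.0568, which is ≥ 0.05, so fail to reject H₀.
The data do not give significant evidence of a linear association between page load time and website conversion rate.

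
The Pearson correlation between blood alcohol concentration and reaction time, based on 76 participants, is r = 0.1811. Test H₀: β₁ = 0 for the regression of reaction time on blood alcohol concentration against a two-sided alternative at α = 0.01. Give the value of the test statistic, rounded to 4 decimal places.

t = 1.5841

t = r·√(n − 2)/√(1 − r²) = 0.1811·√74/√0.967203 = 1.5841.
df = n − 2 = 74.
Two-sided p ≈ 0.1174, which is ≥ 0.01, so fail to reject H₀.
The data do not give significant evidence of a linear association between blood alcohol concentration and reaction time.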